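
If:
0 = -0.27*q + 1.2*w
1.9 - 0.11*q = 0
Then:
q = 17.27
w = 3.89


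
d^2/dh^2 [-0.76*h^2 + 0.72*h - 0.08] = -1.52000000000000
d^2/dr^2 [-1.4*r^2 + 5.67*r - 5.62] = -2.80000000000000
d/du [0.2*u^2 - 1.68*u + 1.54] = 0.4*u - 1.68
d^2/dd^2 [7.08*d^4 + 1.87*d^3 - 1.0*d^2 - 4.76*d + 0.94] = 84.96*d^2 + 11.22*d - 2.0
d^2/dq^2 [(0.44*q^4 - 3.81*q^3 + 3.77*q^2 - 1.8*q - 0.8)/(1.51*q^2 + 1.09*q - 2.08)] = (2.006488*q^6 + 4.34517600000001*q^5 - 5.15512800000001*q^4 - 69.565752*q^3 + 134.772*q^2 - 140.722464*q + 17.532896)/(3.442951*q^6 + 7.455927*q^5 - 8.845731*q^4 - 19.245803*q^3 + 12.184848*q^2 + 14.147328*q - 8.998912)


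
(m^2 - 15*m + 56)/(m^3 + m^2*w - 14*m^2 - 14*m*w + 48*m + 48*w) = (m - 7)/(m^2 + m*w - 6*m - 6*w)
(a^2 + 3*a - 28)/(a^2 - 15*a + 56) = (a^2 + 3*a - 28)/(a^2 - 15*a + 56)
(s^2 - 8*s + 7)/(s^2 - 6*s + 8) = (s^2 - 8*s + 7)/(s^2 - 6*s + 8)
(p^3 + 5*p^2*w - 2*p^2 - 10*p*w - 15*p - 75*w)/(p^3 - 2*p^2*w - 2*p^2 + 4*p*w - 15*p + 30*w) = (p + 5*w)/(p - 2*w)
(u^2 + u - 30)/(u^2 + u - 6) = (u^2 + u - 30)/(u^2 + u - 6)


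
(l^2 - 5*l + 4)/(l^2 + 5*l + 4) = (l^2 - 5*l + 4)/(l^2 + 5*l + 4)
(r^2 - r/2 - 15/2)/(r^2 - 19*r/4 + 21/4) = 2*(2*r + 5)/(4*r - 7)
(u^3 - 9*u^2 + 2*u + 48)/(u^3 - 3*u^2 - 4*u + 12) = (u - 8)/(u - 2)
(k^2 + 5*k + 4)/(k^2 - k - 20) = (k + 1)/(k - 5)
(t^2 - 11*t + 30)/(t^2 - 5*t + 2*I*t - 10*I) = (t - 6)/(t + 2*I)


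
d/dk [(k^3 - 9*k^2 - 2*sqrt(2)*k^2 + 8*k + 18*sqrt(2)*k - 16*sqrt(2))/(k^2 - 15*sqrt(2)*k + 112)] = (k^4 - 30*sqrt(2)*k^3 + 117*sqrt(2)*k^2 + 388*k^2 - 2016*k - 416*sqrt(2)*k + 416 + 2016*sqrt(2))/(k^4 - 30*sqrt(2)*k^3 + 674*k^2 - 3360*sqrt(2)*k + 12544)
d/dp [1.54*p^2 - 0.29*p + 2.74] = 3.08*p - 0.29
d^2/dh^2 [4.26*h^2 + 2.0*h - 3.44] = 8.52000000000000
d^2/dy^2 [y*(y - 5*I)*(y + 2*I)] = 6*y - 6*I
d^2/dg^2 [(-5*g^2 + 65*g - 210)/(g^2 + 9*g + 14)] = 20*(11*g^3 - 42*g^2 - 840*g - 2324)/(g^6 + 27*g^5 + 285*g^4 + 1485*g^3 + 3990*g^2 + 5292*g + 2744)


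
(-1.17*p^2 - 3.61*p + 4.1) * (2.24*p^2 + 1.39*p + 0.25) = -2.6208*p^4 - 9.7127*p^3 + 3.8736*p^2 + 4.7965*p + 1.025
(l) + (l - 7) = 2*l - 7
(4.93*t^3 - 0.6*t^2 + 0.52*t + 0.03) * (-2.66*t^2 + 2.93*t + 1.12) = -13.1138*t^5 + 16.0409*t^4 + 2.3804*t^3 + 0.7718*t^2 + 0.6703*t + 0.0336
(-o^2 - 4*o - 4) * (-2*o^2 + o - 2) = 2*o^4 + 7*o^3 + 6*o^2 + 4*o + 8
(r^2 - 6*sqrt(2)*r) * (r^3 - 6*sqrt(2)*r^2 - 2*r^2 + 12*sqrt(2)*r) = r^5 - 12*sqrt(2)*r^4 - 2*r^4 + 24*sqrt(2)*r^3 + 72*r^3 - 144*r^2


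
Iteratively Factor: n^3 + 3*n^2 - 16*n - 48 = (n - 4)*(n^2 + 7*n + 12) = (n - 4)*(n + 3)*(n + 4)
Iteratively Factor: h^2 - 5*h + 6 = (h - 3)*(h - 2)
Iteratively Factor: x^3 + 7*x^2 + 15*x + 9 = (x + 3)*(x^2 + 4*x + 3) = (x + 3)^2*(x + 1)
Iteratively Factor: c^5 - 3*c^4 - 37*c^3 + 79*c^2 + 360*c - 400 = (c - 1)*(c^4 - 2*c^3 - 39*c^2 + 40*c + 400) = (c - 1)*(c + 4)*(c^3 - 6*c^2 - 15*c + 100) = (c - 1)*(c + 4)^2*(c^2 - 10*c + 25) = (c - 5)*(c - 1)*(c + 4)^2*(c - 5)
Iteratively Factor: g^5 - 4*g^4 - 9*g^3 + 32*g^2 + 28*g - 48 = (g + 2)*(g^4 - 6*g^3 + 3*g^2 + 26*g - 24) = (g - 1)*(g + 2)*(g^3 - 5*g^2 - 2*g + 24) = (g - 4)*(g - 1)*(g + 2)*(g^2 - g - 6) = (g - 4)*(g - 3)*(g - 1)*(g + 2)*(g + 2)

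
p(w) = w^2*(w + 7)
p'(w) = w^2 + 2*w*(w + 7) = w*(3*w + 14)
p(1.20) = 11.81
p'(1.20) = 21.12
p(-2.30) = 24.86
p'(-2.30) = -16.33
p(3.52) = 130.35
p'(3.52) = 86.45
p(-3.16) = 38.34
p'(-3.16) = -14.28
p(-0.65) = 2.68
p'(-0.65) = -7.83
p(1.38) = 15.96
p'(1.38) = 25.03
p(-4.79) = 50.71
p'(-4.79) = 1.77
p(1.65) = 23.55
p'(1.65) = 31.27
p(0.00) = 0.00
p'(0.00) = 0.00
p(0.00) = 0.00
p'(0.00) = 0.00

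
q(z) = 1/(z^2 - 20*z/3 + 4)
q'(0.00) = 0.42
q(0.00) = 0.25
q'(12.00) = 0.00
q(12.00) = 0.01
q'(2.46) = 0.04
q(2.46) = -0.16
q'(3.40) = -0.00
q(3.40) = -0.14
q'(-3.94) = 0.01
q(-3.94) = 0.02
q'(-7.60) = 0.00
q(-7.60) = 0.01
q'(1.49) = 0.27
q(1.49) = -0.27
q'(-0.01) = 0.40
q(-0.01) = 0.25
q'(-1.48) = 0.04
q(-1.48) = 0.06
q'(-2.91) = 0.01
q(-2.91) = 0.03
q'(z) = (20/3 - 2*z)/(z^2 - 20*z/3 + 4)^2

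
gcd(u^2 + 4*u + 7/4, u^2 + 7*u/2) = u + 7/2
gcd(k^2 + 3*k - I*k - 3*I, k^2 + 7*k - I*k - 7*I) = k - I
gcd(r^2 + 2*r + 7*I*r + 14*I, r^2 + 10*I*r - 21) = r + 7*I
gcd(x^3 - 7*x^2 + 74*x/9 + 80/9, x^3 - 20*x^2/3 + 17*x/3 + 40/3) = x^2 - 23*x/3 + 40/3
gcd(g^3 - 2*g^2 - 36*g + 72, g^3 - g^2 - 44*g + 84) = g^2 - 8*g + 12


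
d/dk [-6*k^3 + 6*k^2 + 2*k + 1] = -18*k^2 + 12*k + 2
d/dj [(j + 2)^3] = 3*(j + 2)^2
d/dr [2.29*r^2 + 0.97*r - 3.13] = 4.58*r + 0.97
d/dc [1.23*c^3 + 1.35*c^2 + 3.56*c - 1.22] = 3.69*c^2 + 2.7*c + 3.56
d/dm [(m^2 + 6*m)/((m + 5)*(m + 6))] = 5/(m^2 + 10*m + 25)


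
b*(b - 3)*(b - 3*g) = b^3 - 3*b^2*g - 3*b^2 + 9*b*g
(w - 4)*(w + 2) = w^2 - 2*w - 8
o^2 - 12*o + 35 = (o - 7)*(o - 5)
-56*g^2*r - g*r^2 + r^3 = r*(-8*g + r)*(7*g + r)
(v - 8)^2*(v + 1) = v^3 - 15*v^2 + 48*v + 64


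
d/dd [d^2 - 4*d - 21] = 2*d - 4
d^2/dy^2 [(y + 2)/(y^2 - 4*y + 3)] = 2*((2 - 3*y)*(y^2 - 4*y + 3) + 4*(y - 2)^2*(y + 2))/(y^2 - 4*y + 3)^3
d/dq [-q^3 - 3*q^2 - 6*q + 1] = -3*q^2 - 6*q - 6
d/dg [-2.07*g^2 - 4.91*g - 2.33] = -4.14*g - 4.91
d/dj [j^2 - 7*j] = 2*j - 7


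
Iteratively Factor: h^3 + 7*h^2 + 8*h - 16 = (h + 4)*(h^2 + 3*h - 4) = (h + 4)^2*(h - 1)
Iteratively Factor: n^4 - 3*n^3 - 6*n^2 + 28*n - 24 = (n - 2)*(n^3 - n^2 - 8*n + 12) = (n - 2)^2*(n^2 + n - 6) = (n - 2)^3*(n + 3)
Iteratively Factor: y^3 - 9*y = (y + 3)*(y^2 - 3*y) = (y - 3)*(y + 3)*(y)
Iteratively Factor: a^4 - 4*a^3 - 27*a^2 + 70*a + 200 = (a - 5)*(a^3 + a^2 - 22*a - 40) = (a - 5)*(a + 4)*(a^2 - 3*a - 10) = (a - 5)^2*(a + 4)*(a + 2)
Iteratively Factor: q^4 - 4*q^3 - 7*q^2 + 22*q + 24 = (q - 3)*(q^3 - q^2 - 10*q - 8) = (q - 4)*(q - 3)*(q^2 + 3*q + 2) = (q - 4)*(q - 3)*(q + 2)*(q + 1)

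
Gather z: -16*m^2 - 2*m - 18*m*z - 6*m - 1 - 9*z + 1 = -16*m^2 - 8*m + z*(-18*m - 9)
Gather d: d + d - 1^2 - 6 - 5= 2*d - 12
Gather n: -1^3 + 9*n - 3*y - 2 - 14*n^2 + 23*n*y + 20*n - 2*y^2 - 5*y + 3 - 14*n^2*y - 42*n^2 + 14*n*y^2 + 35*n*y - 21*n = n^2*(-14*y - 56) + n*(14*y^2 + 58*y + 8) - 2*y^2 - 8*y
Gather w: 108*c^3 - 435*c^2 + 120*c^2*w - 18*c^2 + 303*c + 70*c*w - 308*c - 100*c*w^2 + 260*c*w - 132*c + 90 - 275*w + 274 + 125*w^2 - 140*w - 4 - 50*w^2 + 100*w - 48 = 108*c^3 - 453*c^2 - 137*c + w^2*(75 - 100*c) + w*(120*c^2 + 330*c - 315) + 312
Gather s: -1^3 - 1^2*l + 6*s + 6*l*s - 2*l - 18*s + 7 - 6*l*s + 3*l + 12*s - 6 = 0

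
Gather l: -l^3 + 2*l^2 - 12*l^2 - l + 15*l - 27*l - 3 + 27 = -l^3 - 10*l^2 - 13*l + 24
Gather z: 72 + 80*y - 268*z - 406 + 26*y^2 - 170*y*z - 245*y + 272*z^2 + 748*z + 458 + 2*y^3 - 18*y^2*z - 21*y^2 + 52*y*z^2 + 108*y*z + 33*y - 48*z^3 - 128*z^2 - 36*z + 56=2*y^3 + 5*y^2 - 132*y - 48*z^3 + z^2*(52*y + 144) + z*(-18*y^2 - 62*y + 444) + 180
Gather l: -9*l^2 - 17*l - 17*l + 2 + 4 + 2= -9*l^2 - 34*l + 8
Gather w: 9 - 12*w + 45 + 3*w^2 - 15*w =3*w^2 - 27*w + 54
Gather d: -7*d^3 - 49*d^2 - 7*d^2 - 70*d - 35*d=-7*d^3 - 56*d^2 - 105*d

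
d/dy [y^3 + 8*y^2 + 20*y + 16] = 3*y^2 + 16*y + 20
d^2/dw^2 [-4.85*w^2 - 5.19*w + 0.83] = -9.70000000000000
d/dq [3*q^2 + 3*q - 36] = 6*q + 3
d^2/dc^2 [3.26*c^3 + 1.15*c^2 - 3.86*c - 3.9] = 19.56*c + 2.3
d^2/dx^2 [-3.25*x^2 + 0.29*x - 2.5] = -6.50000000000000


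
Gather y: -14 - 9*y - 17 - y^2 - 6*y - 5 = -y^2 - 15*y - 36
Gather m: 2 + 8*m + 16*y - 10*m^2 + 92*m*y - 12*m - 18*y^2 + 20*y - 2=-10*m^2 + m*(92*y - 4) - 18*y^2 + 36*y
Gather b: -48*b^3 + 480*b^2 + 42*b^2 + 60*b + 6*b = -48*b^3 + 522*b^2 + 66*b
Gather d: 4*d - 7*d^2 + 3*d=-7*d^2 + 7*d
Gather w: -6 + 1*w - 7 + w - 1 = 2*w - 14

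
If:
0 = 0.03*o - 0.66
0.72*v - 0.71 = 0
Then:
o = 22.00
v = 0.99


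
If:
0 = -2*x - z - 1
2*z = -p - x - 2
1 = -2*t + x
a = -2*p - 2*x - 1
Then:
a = 4*z + 3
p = -3*z/2 - 3/2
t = -z/4 - 3/4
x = -z/2 - 1/2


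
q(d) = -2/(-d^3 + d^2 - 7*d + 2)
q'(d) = -2*(3*d^2 - 2*d + 7)/(-d^3 + d^2 - 7*d + 2)^2 = 2*(-3*d^2 + 2*d - 7)/(d^3 - d^2 + 7*d - 2)^2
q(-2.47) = -0.05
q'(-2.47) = -0.04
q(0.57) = 1.08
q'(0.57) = -3.99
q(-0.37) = -0.42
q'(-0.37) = -0.71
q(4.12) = 0.03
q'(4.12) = -0.02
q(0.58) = 1.04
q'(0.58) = -3.72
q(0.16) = -2.22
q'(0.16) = -16.63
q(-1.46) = -0.11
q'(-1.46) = -0.11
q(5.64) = 0.01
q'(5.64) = -0.01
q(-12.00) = 0.00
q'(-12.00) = 0.00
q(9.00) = 0.00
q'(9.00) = 0.00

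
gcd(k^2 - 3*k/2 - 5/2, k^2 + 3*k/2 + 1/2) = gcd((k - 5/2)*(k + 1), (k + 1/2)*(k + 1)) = k + 1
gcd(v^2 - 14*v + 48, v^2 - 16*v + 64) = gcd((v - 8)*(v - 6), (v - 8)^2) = v - 8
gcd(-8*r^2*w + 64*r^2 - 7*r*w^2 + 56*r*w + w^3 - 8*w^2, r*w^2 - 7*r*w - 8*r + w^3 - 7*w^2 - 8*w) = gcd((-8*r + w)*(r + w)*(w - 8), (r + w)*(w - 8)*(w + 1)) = r*w - 8*r + w^2 - 8*w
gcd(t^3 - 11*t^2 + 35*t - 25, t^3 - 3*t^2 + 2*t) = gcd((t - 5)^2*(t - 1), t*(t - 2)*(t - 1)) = t - 1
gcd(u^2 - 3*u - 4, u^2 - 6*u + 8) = u - 4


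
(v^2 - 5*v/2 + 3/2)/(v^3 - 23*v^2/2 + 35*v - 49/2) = (2*v - 3)/(2*v^2 - 21*v + 49)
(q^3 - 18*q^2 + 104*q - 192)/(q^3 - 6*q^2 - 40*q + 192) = (q - 6)/(q + 6)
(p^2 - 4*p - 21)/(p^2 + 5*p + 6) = (p - 7)/(p + 2)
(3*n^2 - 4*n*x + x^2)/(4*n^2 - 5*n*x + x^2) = (-3*n + x)/(-4*n + x)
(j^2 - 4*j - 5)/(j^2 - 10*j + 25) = (j + 1)/(j - 5)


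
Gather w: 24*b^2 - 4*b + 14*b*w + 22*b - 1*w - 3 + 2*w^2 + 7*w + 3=24*b^2 + 18*b + 2*w^2 + w*(14*b + 6)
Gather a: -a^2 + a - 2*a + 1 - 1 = -a^2 - a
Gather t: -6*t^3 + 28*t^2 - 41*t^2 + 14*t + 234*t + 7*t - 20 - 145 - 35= -6*t^3 - 13*t^2 + 255*t - 200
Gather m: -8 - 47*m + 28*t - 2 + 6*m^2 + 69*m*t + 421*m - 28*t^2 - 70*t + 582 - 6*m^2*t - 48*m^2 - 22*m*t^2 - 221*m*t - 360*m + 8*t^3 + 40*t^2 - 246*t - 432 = m^2*(-6*t - 42) + m*(-22*t^2 - 152*t + 14) + 8*t^3 + 12*t^2 - 288*t + 140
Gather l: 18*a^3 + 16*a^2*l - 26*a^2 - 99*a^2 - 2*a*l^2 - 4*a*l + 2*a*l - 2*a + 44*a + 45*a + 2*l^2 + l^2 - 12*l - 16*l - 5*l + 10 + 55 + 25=18*a^3 - 125*a^2 + 87*a + l^2*(3 - 2*a) + l*(16*a^2 - 2*a - 33) + 90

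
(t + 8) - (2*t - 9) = 17 - t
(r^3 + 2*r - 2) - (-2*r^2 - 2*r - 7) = r^3 + 2*r^2 + 4*r + 5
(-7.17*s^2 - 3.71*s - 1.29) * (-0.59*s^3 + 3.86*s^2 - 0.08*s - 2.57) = 4.2303*s^5 - 25.4873*s^4 - 12.9859*s^3 + 13.7443*s^2 + 9.6379*s + 3.3153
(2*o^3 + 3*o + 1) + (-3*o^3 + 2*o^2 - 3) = -o^3 + 2*o^2 + 3*o - 2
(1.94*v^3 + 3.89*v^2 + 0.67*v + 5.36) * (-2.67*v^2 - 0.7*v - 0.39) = -5.1798*v^5 - 11.7443*v^4 - 5.2685*v^3 - 16.2973*v^2 - 4.0133*v - 2.0904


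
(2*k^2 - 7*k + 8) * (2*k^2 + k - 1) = 4*k^4 - 12*k^3 + 7*k^2 + 15*k - 8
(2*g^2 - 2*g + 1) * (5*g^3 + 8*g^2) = 10*g^5 + 6*g^4 - 11*g^3 + 8*g^2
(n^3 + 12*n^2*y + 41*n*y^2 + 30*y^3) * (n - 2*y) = n^4 + 10*n^3*y + 17*n^2*y^2 - 52*n*y^3 - 60*y^4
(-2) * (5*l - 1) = 2 - 10*l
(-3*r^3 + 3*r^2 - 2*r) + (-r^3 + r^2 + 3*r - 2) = -4*r^3 + 4*r^2 + r - 2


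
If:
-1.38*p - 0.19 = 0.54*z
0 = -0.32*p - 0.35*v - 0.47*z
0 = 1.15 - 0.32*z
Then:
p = -1.54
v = -3.41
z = 3.59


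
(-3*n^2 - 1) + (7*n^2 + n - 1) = 4*n^2 + n - 2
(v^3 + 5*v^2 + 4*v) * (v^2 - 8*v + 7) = v^5 - 3*v^4 - 29*v^3 + 3*v^2 + 28*v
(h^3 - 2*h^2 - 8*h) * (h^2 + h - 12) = h^5 - h^4 - 22*h^3 + 16*h^2 + 96*h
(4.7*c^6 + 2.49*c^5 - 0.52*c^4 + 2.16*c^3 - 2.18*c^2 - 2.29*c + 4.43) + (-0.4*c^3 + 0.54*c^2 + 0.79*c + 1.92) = 4.7*c^6 + 2.49*c^5 - 0.52*c^4 + 1.76*c^3 - 1.64*c^2 - 1.5*c + 6.35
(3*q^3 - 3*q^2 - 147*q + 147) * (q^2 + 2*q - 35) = 3*q^5 + 3*q^4 - 258*q^3 - 42*q^2 + 5439*q - 5145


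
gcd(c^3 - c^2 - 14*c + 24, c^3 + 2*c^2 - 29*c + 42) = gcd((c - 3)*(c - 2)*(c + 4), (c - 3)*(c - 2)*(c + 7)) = c^2 - 5*c + 6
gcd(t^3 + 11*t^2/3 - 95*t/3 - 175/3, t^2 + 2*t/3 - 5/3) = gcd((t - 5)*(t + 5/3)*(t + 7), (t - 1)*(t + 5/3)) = t + 5/3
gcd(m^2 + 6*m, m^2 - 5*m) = m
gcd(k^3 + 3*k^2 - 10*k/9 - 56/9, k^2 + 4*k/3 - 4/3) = k + 2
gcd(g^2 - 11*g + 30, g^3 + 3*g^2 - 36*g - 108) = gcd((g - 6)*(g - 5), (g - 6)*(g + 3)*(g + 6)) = g - 6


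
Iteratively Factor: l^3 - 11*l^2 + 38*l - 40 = (l - 2)*(l^2 - 9*l + 20) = (l - 4)*(l - 2)*(l - 5)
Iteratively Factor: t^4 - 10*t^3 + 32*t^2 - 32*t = (t)*(t^3 - 10*t^2 + 32*t - 32) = t*(t - 4)*(t^2 - 6*t + 8) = t*(t - 4)^2*(t - 2)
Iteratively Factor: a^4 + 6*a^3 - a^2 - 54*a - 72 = (a + 4)*(a^3 + 2*a^2 - 9*a - 18) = (a + 3)*(a + 4)*(a^2 - a - 6) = (a - 3)*(a + 3)*(a + 4)*(a + 2)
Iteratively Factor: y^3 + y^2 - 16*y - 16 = (y + 1)*(y^2 - 16) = (y - 4)*(y + 1)*(y + 4)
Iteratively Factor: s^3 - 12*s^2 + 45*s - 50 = (s - 5)*(s^2 - 7*s + 10) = (s - 5)^2*(s - 2)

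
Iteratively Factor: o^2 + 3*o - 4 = (o - 1)*(o + 4)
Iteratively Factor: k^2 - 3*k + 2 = (k - 1)*(k - 2)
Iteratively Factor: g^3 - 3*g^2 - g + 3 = (g - 3)*(g^2 - 1) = (g - 3)*(g + 1)*(g - 1)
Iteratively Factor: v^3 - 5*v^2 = (v)*(v^2 - 5*v) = v*(v - 5)*(v)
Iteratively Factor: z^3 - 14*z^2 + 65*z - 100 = (z - 4)*(z^2 - 10*z + 25) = (z - 5)*(z - 4)*(z - 5)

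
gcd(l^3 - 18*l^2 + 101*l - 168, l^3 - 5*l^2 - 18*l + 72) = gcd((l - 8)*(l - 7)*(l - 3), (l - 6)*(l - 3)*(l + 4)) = l - 3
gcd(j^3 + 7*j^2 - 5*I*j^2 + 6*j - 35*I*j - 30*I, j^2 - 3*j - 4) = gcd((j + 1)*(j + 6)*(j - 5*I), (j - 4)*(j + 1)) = j + 1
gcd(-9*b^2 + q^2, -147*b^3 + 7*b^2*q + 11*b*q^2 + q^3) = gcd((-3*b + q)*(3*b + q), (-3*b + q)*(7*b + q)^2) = -3*b + q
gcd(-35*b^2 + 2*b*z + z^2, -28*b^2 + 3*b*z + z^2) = 7*b + z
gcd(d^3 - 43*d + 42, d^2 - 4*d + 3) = d - 1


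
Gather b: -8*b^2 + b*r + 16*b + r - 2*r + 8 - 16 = -8*b^2 + b*(r + 16) - r - 8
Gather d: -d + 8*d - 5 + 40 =7*d + 35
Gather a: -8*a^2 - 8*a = -8*a^2 - 8*a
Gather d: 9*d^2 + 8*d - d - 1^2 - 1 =9*d^2 + 7*d - 2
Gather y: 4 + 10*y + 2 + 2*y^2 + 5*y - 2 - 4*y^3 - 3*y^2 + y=-4*y^3 - y^2 + 16*y + 4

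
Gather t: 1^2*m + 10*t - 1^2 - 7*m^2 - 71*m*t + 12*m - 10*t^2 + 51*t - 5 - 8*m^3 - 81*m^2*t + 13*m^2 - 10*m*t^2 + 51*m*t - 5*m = -8*m^3 + 6*m^2 + 8*m + t^2*(-10*m - 10) + t*(-81*m^2 - 20*m + 61) - 6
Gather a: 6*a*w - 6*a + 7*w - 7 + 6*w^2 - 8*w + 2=a*(6*w - 6) + 6*w^2 - w - 5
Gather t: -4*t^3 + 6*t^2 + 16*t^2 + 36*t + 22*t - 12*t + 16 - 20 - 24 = -4*t^3 + 22*t^2 + 46*t - 28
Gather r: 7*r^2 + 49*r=7*r^2 + 49*r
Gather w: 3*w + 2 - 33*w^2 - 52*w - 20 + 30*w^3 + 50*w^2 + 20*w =30*w^3 + 17*w^2 - 29*w - 18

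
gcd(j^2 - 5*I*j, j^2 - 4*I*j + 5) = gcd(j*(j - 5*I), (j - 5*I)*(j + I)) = j - 5*I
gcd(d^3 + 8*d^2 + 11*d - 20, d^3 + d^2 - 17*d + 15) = d^2 + 4*d - 5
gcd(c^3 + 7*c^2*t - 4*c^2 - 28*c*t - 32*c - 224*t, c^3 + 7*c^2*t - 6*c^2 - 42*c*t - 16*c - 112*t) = c^2 + 7*c*t - 8*c - 56*t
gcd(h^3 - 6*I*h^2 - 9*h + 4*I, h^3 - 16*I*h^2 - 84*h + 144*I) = h - 4*I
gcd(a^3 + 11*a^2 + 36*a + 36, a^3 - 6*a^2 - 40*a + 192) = a + 6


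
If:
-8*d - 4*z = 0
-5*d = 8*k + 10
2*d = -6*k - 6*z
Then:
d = -6/11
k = -10/11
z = 12/11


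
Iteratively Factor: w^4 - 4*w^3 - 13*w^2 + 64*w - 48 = (w - 1)*(w^3 - 3*w^2 - 16*w + 48) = (w - 1)*(w + 4)*(w^2 - 7*w + 12) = (w - 3)*(w - 1)*(w + 4)*(w - 4)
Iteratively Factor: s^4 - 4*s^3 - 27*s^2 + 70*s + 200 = (s - 5)*(s^3 + s^2 - 22*s - 40) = (s - 5)*(s + 2)*(s^2 - s - 20) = (s - 5)^2*(s + 2)*(s + 4)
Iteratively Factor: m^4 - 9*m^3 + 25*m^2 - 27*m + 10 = (m - 5)*(m^3 - 4*m^2 + 5*m - 2) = (m - 5)*(m - 1)*(m^2 - 3*m + 2) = (m - 5)*(m - 2)*(m - 1)*(m - 1)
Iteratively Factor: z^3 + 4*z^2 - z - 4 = (z + 4)*(z^2 - 1) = (z + 1)*(z + 4)*(z - 1)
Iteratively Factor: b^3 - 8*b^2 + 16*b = (b - 4)*(b^2 - 4*b) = (b - 4)^2*(b)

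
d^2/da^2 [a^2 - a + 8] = 2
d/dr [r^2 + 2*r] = 2*r + 2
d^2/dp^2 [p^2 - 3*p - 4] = 2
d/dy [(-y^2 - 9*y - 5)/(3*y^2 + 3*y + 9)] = 2*(4*y^2 + 2*y - 11)/(3*(y^4 + 2*y^3 + 7*y^2 + 6*y + 9))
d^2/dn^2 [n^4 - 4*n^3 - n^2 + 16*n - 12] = 12*n^2 - 24*n - 2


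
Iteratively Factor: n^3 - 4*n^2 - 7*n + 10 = (n + 2)*(n^2 - 6*n + 5) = (n - 1)*(n + 2)*(n - 5)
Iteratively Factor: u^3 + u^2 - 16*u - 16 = (u - 4)*(u^2 + 5*u + 4) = (u - 4)*(u + 1)*(u + 4)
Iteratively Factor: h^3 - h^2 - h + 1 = (h + 1)*(h^2 - 2*h + 1) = (h - 1)*(h + 1)*(h - 1)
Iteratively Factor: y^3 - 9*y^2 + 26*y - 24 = (y - 2)*(y^2 - 7*y + 12) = (y - 4)*(y - 2)*(y - 3)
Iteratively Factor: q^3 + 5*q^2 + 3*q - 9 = (q - 1)*(q^2 + 6*q + 9) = (q - 1)*(q + 3)*(q + 3)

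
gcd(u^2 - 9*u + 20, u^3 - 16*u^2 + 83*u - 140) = u^2 - 9*u + 20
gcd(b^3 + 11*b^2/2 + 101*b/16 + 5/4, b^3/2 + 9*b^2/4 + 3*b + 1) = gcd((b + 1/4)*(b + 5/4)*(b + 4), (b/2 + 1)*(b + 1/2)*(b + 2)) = 1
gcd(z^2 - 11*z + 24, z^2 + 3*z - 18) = z - 3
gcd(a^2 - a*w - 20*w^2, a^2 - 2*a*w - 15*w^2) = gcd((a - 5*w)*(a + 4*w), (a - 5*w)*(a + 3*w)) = -a + 5*w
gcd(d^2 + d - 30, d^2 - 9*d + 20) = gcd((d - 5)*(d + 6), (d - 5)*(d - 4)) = d - 5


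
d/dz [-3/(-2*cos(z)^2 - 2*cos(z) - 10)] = 3*(2*cos(z) + 1)*sin(z)/(2*(cos(z)^2 + cos(z) + 5)^2)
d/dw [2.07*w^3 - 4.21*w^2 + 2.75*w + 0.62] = 6.21*w^2 - 8.42*w + 2.75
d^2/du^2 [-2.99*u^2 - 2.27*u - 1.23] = -5.98000000000000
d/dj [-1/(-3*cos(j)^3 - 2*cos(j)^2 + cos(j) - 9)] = (9*cos(j)^2 + 4*cos(j) - 1)*sin(j)/(3*cos(j)^3 + 2*cos(j)^2 - cos(j) + 9)^2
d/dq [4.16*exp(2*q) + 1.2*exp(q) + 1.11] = (8.32*exp(q) + 1.2)*exp(q)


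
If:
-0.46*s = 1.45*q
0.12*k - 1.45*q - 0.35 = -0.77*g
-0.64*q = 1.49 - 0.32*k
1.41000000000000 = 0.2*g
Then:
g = 7.05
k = 13.97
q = 4.66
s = -14.69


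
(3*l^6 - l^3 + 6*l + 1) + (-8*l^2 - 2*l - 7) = 3*l^6 - l^3 - 8*l^2 + 4*l - 6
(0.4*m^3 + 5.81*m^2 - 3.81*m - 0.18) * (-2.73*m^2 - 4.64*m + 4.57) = -1.092*m^5 - 17.7173*m^4 - 14.7291*m^3 + 44.7215*m^2 - 16.5765*m - 0.8226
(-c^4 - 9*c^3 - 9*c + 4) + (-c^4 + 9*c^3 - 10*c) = -2*c^4 - 19*c + 4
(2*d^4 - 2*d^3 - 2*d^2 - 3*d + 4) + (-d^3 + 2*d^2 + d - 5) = 2*d^4 - 3*d^3 - 2*d - 1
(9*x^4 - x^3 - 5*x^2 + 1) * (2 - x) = -9*x^5 + 19*x^4 + 3*x^3 - 10*x^2 - x + 2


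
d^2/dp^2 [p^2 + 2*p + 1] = 2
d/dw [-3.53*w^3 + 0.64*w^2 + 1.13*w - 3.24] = -10.59*w^2 + 1.28*w + 1.13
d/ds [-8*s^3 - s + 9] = -24*s^2 - 1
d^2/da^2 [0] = 0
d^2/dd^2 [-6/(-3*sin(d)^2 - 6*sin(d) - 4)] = 36*(-6*sin(d)^4 - 9*sin(d)^3 + 11*sin(d)^2 + 22*sin(d) + 8)/(3*sin(d)^2 + 6*sin(d) + 4)^3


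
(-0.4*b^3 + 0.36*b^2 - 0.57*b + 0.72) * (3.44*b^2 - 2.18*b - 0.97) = -1.376*b^5 + 2.1104*b^4 - 2.3576*b^3 + 3.3702*b^2 - 1.0167*b - 0.6984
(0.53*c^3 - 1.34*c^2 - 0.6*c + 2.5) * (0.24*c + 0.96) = 0.1272*c^4 + 0.1872*c^3 - 1.4304*c^2 + 0.024*c + 2.4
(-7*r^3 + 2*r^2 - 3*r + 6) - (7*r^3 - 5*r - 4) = -14*r^3 + 2*r^2 + 2*r + 10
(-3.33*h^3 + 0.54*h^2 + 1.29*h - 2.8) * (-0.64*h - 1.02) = 2.1312*h^4 + 3.051*h^3 - 1.3764*h^2 + 0.4762*h + 2.856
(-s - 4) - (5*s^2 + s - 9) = -5*s^2 - 2*s + 5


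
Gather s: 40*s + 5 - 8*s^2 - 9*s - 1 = -8*s^2 + 31*s + 4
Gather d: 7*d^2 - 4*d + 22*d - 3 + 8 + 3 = 7*d^2 + 18*d + 8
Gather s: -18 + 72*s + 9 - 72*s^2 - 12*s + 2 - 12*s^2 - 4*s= -84*s^2 + 56*s - 7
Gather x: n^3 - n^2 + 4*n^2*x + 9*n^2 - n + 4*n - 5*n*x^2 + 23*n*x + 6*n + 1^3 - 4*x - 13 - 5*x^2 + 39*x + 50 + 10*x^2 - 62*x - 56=n^3 + 8*n^2 + 9*n + x^2*(5 - 5*n) + x*(4*n^2 + 23*n - 27) - 18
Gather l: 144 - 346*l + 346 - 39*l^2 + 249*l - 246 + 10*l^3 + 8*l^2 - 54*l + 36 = 10*l^3 - 31*l^2 - 151*l + 280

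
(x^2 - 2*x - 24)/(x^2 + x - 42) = (x + 4)/(x + 7)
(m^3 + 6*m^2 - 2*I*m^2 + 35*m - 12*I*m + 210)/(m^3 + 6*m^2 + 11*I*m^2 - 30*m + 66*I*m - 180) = (m - 7*I)/(m + 6*I)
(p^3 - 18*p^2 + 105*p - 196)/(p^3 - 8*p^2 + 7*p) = (p^2 - 11*p + 28)/(p*(p - 1))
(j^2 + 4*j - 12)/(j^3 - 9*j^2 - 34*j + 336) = (j - 2)/(j^2 - 15*j + 56)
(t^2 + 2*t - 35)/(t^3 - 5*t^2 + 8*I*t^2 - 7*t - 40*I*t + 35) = (t + 7)/(t^2 + 8*I*t - 7)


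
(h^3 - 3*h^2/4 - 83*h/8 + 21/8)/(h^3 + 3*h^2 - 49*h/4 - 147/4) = (4*h - 1)/(2*(2*h + 7))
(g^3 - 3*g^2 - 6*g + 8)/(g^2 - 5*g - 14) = (g^2 - 5*g + 4)/(g - 7)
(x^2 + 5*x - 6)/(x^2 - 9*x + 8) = (x + 6)/(x - 8)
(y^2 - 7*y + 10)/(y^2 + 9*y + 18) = (y^2 - 7*y + 10)/(y^2 + 9*y + 18)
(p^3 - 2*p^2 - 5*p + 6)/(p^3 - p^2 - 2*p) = (-p^3 + 2*p^2 + 5*p - 6)/(p*(-p^2 + p + 2))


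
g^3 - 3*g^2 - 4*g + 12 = (g - 3)*(g - 2)*(g + 2)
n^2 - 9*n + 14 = (n - 7)*(n - 2)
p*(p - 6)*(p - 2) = p^3 - 8*p^2 + 12*p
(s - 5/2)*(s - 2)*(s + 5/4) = s^3 - 13*s^2/4 - 5*s/8 + 25/4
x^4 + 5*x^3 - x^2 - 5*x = x*(x - 1)*(x + 1)*(x + 5)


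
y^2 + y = y*(y + 1)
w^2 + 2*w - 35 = (w - 5)*(w + 7)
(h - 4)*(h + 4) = h^2 - 16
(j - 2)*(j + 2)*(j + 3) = j^3 + 3*j^2 - 4*j - 12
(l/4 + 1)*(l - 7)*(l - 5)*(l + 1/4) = l^4/4 - 31*l^3/16 - 15*l^2/4 + 547*l/16 + 35/4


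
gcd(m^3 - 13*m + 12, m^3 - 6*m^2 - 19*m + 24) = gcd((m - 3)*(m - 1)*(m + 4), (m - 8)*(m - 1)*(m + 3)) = m - 1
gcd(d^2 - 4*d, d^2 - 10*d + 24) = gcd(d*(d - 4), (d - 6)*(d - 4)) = d - 4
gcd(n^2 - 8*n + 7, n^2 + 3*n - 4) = n - 1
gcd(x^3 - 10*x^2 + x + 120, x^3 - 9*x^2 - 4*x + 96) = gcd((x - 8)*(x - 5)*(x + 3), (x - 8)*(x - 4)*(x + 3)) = x^2 - 5*x - 24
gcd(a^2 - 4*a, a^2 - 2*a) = a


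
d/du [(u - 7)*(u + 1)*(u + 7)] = 3*u^2 + 2*u - 49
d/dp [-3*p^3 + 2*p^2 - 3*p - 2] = -9*p^2 + 4*p - 3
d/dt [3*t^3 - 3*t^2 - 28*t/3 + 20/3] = 9*t^2 - 6*t - 28/3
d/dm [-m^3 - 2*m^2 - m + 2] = -3*m^2 - 4*m - 1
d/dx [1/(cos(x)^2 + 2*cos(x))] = 2*(sin(x)/cos(x)^2 + tan(x))/(cos(x) + 2)^2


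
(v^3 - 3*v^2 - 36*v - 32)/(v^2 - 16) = (v^2 - 7*v - 8)/(v - 4)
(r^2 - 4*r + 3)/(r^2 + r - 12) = (r - 1)/(r + 4)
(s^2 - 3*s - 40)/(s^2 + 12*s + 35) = (s - 8)/(s + 7)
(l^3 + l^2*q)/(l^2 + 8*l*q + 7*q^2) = l^2/(l + 7*q)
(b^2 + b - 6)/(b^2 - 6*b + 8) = (b + 3)/(b - 4)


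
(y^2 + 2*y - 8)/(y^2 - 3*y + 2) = (y + 4)/(y - 1)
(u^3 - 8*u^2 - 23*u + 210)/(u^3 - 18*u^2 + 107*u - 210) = (u + 5)/(u - 5)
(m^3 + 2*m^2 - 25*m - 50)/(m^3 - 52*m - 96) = (m^2 - 25)/(m^2 - 2*m - 48)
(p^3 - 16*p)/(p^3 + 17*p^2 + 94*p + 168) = p*(p - 4)/(p^2 + 13*p + 42)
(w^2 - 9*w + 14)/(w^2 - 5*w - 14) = (w - 2)/(w + 2)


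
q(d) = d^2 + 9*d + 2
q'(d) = 2*d + 9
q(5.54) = 82.55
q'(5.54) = 20.08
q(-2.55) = -14.45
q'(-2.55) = 3.90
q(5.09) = 73.72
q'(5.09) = 19.18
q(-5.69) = -16.83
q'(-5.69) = -2.38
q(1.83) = 21.82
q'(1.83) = 12.66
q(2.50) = 30.75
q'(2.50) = 14.00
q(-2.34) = -13.58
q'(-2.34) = 4.32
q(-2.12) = -12.59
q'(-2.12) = 4.76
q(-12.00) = 38.00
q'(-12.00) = -15.00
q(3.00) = 38.00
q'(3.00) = 15.00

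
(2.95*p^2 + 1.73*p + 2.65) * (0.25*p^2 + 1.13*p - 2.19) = 0.7375*p^4 + 3.766*p^3 - 3.8431*p^2 - 0.7942*p - 5.8035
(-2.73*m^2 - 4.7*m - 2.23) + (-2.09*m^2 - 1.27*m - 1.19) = -4.82*m^2 - 5.97*m - 3.42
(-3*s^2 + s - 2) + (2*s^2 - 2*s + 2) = -s^2 - s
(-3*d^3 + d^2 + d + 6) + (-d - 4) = -3*d^3 + d^2 + 2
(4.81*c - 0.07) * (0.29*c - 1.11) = 1.3949*c^2 - 5.3594*c + 0.0777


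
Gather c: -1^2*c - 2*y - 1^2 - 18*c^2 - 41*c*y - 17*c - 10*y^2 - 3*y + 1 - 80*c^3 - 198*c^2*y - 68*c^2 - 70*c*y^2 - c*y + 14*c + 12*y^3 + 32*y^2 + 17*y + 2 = -80*c^3 + c^2*(-198*y - 86) + c*(-70*y^2 - 42*y - 4) + 12*y^3 + 22*y^2 + 12*y + 2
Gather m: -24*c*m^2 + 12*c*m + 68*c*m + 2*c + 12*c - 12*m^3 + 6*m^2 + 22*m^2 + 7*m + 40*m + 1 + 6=14*c - 12*m^3 + m^2*(28 - 24*c) + m*(80*c + 47) + 7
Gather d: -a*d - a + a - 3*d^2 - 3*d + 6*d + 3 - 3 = -3*d^2 + d*(3 - a)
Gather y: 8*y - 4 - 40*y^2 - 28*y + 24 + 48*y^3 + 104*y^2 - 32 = 48*y^3 + 64*y^2 - 20*y - 12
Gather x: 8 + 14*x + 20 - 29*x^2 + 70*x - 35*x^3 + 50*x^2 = -35*x^3 + 21*x^2 + 84*x + 28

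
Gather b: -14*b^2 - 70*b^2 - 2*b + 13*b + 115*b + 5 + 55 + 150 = -84*b^2 + 126*b + 210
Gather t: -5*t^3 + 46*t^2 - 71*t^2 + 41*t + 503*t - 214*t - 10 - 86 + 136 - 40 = -5*t^3 - 25*t^2 + 330*t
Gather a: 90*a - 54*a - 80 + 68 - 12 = 36*a - 24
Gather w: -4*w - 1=-4*w - 1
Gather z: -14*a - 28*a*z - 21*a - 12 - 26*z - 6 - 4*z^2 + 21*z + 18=-35*a - 4*z^2 + z*(-28*a - 5)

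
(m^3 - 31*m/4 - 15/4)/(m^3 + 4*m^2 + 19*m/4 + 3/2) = (2*m^2 - m - 15)/(2*m^2 + 7*m + 6)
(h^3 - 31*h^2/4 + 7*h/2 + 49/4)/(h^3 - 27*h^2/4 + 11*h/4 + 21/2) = (h - 7)/(h - 6)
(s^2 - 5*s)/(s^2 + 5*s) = (s - 5)/(s + 5)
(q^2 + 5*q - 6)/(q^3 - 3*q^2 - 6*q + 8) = (q + 6)/(q^2 - 2*q - 8)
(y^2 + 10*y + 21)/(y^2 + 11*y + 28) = (y + 3)/(y + 4)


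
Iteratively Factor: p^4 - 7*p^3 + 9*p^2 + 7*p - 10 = (p - 1)*(p^3 - 6*p^2 + 3*p + 10) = (p - 5)*(p - 1)*(p^2 - p - 2) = (p - 5)*(p - 1)*(p + 1)*(p - 2)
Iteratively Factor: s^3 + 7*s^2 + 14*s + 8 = (s + 2)*(s^2 + 5*s + 4) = (s + 1)*(s + 2)*(s + 4)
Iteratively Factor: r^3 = (r)*(r^2) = r^2*(r)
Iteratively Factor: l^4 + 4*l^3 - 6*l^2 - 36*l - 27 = (l + 3)*(l^3 + l^2 - 9*l - 9) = (l + 1)*(l + 3)*(l^2 - 9) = (l + 1)*(l + 3)^2*(l - 3)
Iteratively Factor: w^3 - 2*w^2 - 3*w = (w - 3)*(w^2 + w) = w*(w - 3)*(w + 1)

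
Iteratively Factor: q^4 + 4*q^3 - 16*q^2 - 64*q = (q - 4)*(q^3 + 8*q^2 + 16*q) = (q - 4)*(q + 4)*(q^2 + 4*q) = q*(q - 4)*(q + 4)*(q + 4)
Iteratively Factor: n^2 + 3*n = (n + 3)*(n)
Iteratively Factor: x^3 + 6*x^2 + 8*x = (x)*(x^2 + 6*x + 8) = x*(x + 4)*(x + 2)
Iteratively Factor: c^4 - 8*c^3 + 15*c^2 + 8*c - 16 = (c - 4)*(c^3 - 4*c^2 - c + 4) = (c - 4)^2*(c^2 - 1) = (c - 4)^2*(c + 1)*(c - 1)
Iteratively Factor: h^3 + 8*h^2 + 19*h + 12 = (h + 4)*(h^2 + 4*h + 3) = (h + 1)*(h + 4)*(h + 3)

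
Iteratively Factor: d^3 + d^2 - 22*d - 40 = (d + 4)*(d^2 - 3*d - 10) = (d + 2)*(d + 4)*(d - 5)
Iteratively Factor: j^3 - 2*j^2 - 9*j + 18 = (j - 2)*(j^2 - 9) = (j - 3)*(j - 2)*(j + 3)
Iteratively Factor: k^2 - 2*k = (k)*(k - 2)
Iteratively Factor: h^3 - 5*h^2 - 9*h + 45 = (h - 5)*(h^2 - 9) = (h - 5)*(h + 3)*(h - 3)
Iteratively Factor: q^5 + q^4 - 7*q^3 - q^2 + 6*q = (q)*(q^4 + q^3 - 7*q^2 - q + 6) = q*(q - 1)*(q^3 + 2*q^2 - 5*q - 6) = q*(q - 1)*(q + 1)*(q^2 + q - 6) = q*(q - 2)*(q - 1)*(q + 1)*(q + 3)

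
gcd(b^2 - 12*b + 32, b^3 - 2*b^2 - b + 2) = 1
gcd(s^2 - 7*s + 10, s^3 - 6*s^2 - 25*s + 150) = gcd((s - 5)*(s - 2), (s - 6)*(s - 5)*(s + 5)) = s - 5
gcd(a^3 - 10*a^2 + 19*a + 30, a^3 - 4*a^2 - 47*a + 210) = a^2 - 11*a + 30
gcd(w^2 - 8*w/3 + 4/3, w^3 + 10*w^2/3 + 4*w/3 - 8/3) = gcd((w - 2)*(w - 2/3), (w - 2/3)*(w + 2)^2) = w - 2/3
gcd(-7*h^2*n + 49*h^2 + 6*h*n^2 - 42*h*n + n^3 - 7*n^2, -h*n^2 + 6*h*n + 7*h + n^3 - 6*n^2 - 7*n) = h*n - 7*h - n^2 + 7*n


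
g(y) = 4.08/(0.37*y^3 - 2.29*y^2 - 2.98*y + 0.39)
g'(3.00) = 0.07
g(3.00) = -0.21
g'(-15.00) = -0.00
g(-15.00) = -0.00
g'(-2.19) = -0.80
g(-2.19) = -0.51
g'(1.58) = 0.41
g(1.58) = -0.48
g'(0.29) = 39.75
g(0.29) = -6.20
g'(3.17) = 0.06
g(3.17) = -0.20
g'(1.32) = 0.65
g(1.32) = -0.61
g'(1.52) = 0.46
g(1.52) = -0.50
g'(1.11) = 1.00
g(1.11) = -0.78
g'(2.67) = 0.10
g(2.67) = -0.24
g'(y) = 4.08*(-1.11*y^2 + 4.58*y + 2.98)/(0.37*y^3 - 2.29*y^2 - 2.98*y + 0.39)^2 = (-4.5288*y^2 + 18.6864*y + 12.1584)/(0.37*y^3 - 2.29*y^2 - 2.98*y + 0.39)^2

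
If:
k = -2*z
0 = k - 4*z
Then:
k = 0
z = 0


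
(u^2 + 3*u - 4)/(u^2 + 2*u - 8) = (u - 1)/(u - 2)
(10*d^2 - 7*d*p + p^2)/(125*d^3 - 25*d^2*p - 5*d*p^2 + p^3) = (-2*d + p)/(-25*d^2 + p^2)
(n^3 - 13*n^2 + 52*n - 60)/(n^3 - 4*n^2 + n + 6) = (n^2 - 11*n + 30)/(n^2 - 2*n - 3)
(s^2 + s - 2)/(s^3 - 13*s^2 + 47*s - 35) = (s + 2)/(s^2 - 12*s + 35)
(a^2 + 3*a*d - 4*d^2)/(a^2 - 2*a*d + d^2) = (a + 4*d)/(a - d)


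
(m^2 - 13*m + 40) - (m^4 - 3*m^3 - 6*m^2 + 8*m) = -m^4 + 3*m^3 + 7*m^2 - 21*m + 40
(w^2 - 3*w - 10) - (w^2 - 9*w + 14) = 6*w - 24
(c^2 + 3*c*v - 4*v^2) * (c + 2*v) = c^3 + 5*c^2*v + 2*c*v^2 - 8*v^3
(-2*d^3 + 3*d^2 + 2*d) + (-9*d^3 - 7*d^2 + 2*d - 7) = -11*d^3 - 4*d^2 + 4*d - 7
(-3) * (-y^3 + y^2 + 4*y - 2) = 3*y^3 - 3*y^2 - 12*y + 6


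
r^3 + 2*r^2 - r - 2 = (r - 1)*(r + 1)*(r + 2)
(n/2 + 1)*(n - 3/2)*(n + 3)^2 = n^4/2 + 13*n^3/4 + 9*n^2/2 - 27*n/4 - 27/2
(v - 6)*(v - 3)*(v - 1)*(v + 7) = v^4 - 3*v^3 - 43*v^2 + 171*v - 126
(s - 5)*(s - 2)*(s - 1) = s^3 - 8*s^2 + 17*s - 10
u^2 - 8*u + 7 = (u - 7)*(u - 1)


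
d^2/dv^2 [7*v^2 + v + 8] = 14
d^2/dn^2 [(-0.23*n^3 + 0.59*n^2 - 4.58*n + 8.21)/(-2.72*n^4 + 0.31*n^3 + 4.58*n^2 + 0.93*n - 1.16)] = (3.40326399999999*n^9 - 26.190336*n^8 + 426.79248*n^7 - 1283.928138*n^6 - 167.737986000001*n^5 + 1986.736578*n^4 - 198.04865*n^3 - 737.181258*n^2 - 79.679268*n - 93.143834)/(20.123648*n^12 - 6.880512*n^11 - 100.86984*n^10 + 2.499809*n^9 + 200.298498*n^8 + 43.868565*n^7 - 183.30728*n^6 - 67.052721*n^5 + 74.10081*n^4 + 27.589659*n^3 - 15.478692*n^2 - 3.754224*n + 1.560896)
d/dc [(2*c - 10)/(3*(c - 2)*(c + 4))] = 2*(-c^2 + 10*c + 2)/(3*(c^4 + 4*c^3 - 12*c^2 - 32*c + 64))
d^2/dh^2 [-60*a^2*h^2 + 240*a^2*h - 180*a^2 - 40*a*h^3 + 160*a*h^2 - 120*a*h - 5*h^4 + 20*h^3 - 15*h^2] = -120*a^2 - 240*a*h + 320*a - 60*h^2 + 120*h - 30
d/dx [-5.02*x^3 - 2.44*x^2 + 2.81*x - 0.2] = -15.06*x^2 - 4.88*x + 2.81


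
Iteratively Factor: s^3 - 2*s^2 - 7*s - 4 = (s + 1)*(s^2 - 3*s - 4) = (s + 1)^2*(s - 4)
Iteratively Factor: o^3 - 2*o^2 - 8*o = (o)*(o^2 - 2*o - 8) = o*(o + 2)*(o - 4)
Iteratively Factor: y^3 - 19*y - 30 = (y + 2)*(y^2 - 2*y - 15) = (y + 2)*(y + 3)*(y - 5)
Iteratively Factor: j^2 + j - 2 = (j - 1)*(j + 2)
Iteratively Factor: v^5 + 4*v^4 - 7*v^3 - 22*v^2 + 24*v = (v + 3)*(v^4 + v^3 - 10*v^2 + 8*v) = v*(v + 3)*(v^3 + v^2 - 10*v + 8) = v*(v - 1)*(v + 3)*(v^2 + 2*v - 8) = v*(v - 2)*(v - 1)*(v + 3)*(v + 4)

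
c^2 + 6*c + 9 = (c + 3)^2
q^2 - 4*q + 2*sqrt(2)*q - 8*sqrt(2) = (q - 4)*(q + 2*sqrt(2))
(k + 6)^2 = k^2 + 12*k + 36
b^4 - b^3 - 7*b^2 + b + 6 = (b - 3)*(b - 1)*(b + 1)*(b + 2)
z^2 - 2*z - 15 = (z - 5)*(z + 3)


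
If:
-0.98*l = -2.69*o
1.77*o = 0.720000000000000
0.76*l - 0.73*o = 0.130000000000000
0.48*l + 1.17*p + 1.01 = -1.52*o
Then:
No Solution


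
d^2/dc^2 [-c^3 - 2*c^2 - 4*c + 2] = -6*c - 4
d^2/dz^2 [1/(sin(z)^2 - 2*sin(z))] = 2*(-2*sin(z) + 3 + 1/sin(z) - 6/sin(z)^2 + 4/sin(z)^3)/(sin(z) - 2)^3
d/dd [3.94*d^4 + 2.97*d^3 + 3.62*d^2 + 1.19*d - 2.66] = 15.76*d^3 + 8.91*d^2 + 7.24*d + 1.19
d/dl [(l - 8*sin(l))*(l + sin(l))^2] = 3*(l + sin(l))*(-2*l*cos(l) + l - 5*sin(l) - 4*sin(2*l))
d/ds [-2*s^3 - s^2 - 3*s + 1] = -6*s^2 - 2*s - 3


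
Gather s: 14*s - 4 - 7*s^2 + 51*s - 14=-7*s^2 + 65*s - 18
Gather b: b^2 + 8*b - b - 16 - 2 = b^2 + 7*b - 18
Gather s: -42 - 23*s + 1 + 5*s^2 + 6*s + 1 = 5*s^2 - 17*s - 40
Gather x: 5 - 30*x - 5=-30*x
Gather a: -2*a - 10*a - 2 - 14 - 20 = -12*a - 36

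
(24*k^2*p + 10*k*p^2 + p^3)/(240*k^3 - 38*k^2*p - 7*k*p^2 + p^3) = p*(4*k + p)/(40*k^2 - 13*k*p + p^2)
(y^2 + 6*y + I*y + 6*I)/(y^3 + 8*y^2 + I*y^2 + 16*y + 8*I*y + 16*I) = (y + 6)/(y^2 + 8*y + 16)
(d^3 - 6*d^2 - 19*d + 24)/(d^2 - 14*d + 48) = (d^2 + 2*d - 3)/(d - 6)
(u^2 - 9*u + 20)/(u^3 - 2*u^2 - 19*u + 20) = (u - 4)/(u^2 + 3*u - 4)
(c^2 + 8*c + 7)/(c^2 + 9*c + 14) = (c + 1)/(c + 2)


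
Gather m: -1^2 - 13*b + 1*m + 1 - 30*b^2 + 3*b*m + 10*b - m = -30*b^2 + 3*b*m - 3*b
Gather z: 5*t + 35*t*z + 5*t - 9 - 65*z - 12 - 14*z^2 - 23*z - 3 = 10*t - 14*z^2 + z*(35*t - 88) - 24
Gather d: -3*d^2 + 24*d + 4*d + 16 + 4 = -3*d^2 + 28*d + 20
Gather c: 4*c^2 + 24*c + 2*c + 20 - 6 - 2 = 4*c^2 + 26*c + 12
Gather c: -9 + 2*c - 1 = 2*c - 10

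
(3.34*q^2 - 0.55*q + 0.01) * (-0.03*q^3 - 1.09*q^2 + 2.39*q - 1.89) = -0.1002*q^5 - 3.6241*q^4 + 8.5818*q^3 - 7.638*q^2 + 1.0634*q - 0.0189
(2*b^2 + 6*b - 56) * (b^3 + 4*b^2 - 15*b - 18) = 2*b^5 + 14*b^4 - 62*b^3 - 350*b^2 + 732*b + 1008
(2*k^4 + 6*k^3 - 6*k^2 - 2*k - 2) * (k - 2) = 2*k^5 + 2*k^4 - 18*k^3 + 10*k^2 + 2*k + 4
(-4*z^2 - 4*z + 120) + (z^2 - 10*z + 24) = -3*z^2 - 14*z + 144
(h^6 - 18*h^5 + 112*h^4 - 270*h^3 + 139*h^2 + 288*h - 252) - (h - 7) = h^6 - 18*h^5 + 112*h^4 - 270*h^3 + 139*h^2 + 287*h - 245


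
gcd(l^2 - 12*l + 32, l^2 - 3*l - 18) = 1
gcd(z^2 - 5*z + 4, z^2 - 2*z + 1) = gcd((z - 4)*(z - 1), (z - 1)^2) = z - 1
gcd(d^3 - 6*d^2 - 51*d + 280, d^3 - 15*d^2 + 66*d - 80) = d^2 - 13*d + 40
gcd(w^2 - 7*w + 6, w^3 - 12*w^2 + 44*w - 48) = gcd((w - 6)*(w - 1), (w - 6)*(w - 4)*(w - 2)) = w - 6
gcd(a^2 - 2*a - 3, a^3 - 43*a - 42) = a + 1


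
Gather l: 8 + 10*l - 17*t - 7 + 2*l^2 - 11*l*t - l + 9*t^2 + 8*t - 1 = 2*l^2 + l*(9 - 11*t) + 9*t^2 - 9*t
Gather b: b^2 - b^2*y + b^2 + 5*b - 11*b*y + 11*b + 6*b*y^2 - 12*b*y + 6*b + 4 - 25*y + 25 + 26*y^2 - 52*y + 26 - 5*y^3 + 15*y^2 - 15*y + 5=b^2*(2 - y) + b*(6*y^2 - 23*y + 22) - 5*y^3 + 41*y^2 - 92*y + 60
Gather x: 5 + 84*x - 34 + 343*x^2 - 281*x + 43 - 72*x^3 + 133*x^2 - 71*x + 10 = -72*x^3 + 476*x^2 - 268*x + 24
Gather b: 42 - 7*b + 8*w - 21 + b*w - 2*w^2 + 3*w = b*(w - 7) - 2*w^2 + 11*w + 21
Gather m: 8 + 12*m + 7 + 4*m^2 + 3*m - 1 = 4*m^2 + 15*m + 14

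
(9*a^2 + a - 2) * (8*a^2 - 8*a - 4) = 72*a^4 - 64*a^3 - 60*a^2 + 12*a + 8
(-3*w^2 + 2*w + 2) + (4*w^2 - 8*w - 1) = w^2 - 6*w + 1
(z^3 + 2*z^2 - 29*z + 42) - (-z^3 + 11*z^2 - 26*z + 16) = 2*z^3 - 9*z^2 - 3*z + 26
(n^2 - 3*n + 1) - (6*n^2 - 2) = -5*n^2 - 3*n + 3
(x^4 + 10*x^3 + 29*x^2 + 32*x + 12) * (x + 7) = x^5 + 17*x^4 + 99*x^3 + 235*x^2 + 236*x + 84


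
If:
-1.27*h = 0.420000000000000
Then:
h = -0.33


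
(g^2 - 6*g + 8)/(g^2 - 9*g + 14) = (g - 4)/(g - 7)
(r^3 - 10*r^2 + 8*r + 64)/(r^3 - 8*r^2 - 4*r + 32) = (r - 4)/(r - 2)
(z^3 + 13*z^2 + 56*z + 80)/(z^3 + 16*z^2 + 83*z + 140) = (z + 4)/(z + 7)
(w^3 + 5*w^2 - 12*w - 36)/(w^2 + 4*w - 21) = (w^2 + 8*w + 12)/(w + 7)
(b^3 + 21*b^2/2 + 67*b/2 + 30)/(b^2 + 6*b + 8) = (2*b^2 + 13*b + 15)/(2*(b + 2))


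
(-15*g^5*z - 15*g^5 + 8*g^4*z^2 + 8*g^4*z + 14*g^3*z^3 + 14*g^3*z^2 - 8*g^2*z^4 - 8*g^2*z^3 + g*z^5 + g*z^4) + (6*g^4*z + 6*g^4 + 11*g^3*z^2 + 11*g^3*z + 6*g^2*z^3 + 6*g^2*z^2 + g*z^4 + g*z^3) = -15*g^5*z - 15*g^5 + 8*g^4*z^2 + 14*g^4*z + 6*g^4 + 14*g^3*z^3 + 25*g^3*z^2 + 11*g^3*z - 8*g^2*z^4 - 2*g^2*z^3 + 6*g^2*z^2 + g*z^5 + 2*g*z^4 + g*z^3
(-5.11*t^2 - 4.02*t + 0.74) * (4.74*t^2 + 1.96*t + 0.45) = -24.2214*t^4 - 29.0704*t^3 - 6.6711*t^2 - 0.3586*t + 0.333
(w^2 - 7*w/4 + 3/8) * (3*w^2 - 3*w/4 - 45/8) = 3*w^4 - 6*w^3 - 51*w^2/16 + 153*w/16 - 135/64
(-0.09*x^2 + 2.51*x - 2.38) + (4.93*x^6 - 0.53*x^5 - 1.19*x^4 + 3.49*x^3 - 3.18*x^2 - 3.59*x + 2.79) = 4.93*x^6 - 0.53*x^5 - 1.19*x^4 + 3.49*x^3 - 3.27*x^2 - 1.08*x + 0.41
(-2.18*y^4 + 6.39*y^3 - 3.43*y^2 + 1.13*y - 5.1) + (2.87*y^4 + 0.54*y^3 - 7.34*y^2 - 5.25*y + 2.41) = 0.69*y^4 + 6.93*y^3 - 10.77*y^2 - 4.12*y - 2.69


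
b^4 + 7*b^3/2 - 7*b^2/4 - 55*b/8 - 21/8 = (b - 3/2)*(b + 1/2)*(b + 1)*(b + 7/2)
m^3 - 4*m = m*(m - 2)*(m + 2)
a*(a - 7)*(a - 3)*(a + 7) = a^4 - 3*a^3 - 49*a^2 + 147*a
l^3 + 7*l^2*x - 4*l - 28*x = (l - 2)*(l + 2)*(l + 7*x)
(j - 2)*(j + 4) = j^2 + 2*j - 8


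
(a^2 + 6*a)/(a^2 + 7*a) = (a + 6)/(a + 7)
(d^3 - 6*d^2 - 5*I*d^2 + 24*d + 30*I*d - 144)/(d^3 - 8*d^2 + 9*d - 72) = (d^2 - 2*d*(3 + 4*I) + 48*I)/(d^2 - d*(8 + 3*I) + 24*I)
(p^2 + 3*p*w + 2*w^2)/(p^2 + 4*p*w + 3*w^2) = (p + 2*w)/(p + 3*w)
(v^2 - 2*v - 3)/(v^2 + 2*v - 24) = (v^2 - 2*v - 3)/(v^2 + 2*v - 24)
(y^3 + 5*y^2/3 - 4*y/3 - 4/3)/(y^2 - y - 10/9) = 3*(y^2 + y - 2)/(3*y - 5)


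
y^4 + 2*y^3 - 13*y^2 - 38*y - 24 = (y - 4)*(y + 1)*(y + 2)*(y + 3)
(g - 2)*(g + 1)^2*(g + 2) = g^4 + 2*g^3 - 3*g^2 - 8*g - 4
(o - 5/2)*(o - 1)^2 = o^3 - 9*o^2/2 + 6*o - 5/2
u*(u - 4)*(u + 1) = u^3 - 3*u^2 - 4*u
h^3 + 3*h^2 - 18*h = h*(h - 3)*(h + 6)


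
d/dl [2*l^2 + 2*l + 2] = 4*l + 2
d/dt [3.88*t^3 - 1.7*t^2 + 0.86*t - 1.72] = 11.64*t^2 - 3.4*t + 0.86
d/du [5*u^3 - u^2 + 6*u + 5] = 15*u^2 - 2*u + 6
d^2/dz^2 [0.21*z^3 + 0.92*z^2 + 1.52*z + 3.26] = 1.26*z + 1.84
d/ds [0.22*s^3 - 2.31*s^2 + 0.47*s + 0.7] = 0.66*s^2 - 4.62*s + 0.47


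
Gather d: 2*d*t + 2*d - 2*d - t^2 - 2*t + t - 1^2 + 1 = 2*d*t - t^2 - t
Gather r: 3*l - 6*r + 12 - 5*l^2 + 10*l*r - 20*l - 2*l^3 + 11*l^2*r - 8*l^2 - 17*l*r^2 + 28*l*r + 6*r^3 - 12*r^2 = -2*l^3 - 13*l^2 - 17*l + 6*r^3 + r^2*(-17*l - 12) + r*(11*l^2 + 38*l - 6) + 12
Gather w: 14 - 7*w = 14 - 7*w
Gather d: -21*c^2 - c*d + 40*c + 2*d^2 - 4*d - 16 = -21*c^2 + 40*c + 2*d^2 + d*(-c - 4) - 16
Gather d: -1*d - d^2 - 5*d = -d^2 - 6*d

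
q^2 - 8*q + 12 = (q - 6)*(q - 2)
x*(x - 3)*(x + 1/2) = x^3 - 5*x^2/2 - 3*x/2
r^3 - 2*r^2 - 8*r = r*(r - 4)*(r + 2)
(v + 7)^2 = v^2 + 14*v + 49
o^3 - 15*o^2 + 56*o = o*(o - 8)*(o - 7)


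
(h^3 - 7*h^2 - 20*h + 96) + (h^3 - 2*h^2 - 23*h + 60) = 2*h^3 - 9*h^2 - 43*h + 156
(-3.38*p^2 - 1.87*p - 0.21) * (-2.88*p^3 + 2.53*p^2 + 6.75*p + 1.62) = 9.7344*p^5 - 3.1658*p^4 - 26.9413*p^3 - 18.6294*p^2 - 4.4469*p - 0.3402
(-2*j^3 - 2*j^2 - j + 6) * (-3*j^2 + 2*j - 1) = 6*j^5 + 2*j^4 + j^3 - 18*j^2 + 13*j - 6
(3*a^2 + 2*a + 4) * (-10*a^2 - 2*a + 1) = -30*a^4 - 26*a^3 - 41*a^2 - 6*a + 4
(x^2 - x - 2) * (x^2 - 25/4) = x^4 - x^3 - 33*x^2/4 + 25*x/4 + 25/2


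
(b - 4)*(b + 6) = b^2 + 2*b - 24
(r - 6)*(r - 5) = r^2 - 11*r + 30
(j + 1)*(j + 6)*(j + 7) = j^3 + 14*j^2 + 55*j + 42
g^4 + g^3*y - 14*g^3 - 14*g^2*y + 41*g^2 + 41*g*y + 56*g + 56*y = (g - 8)*(g - 7)*(g + 1)*(g + y)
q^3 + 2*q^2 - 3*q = q*(q - 1)*(q + 3)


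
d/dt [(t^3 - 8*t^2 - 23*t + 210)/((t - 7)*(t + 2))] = (t^2 + 4*t + 28)/(t^2 + 4*t + 4)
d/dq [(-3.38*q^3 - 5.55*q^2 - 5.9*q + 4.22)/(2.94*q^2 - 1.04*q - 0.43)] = (-9.9372*q^4 + 7.0304*q^3 + 27.4782*q^2 - 20.0406*q + 6.9258)/(8.6436*q^4 - 6.1152*q^3 - 1.4468*q^2 + 0.8944*q + 0.1849)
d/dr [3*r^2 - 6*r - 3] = 6*r - 6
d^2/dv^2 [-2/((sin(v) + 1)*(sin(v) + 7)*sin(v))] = 2*(9*sin(v)^2 + 79*sin(v) + 179 - 139/sin(v) - 238/sin(v)^2 - 98/sin(v)^3)/((sin(v) + 1)^2*(sin(v) + 7)^3)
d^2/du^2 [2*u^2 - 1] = 4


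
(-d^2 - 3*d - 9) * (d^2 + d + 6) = -d^4 - 4*d^3 - 18*d^2 - 27*d - 54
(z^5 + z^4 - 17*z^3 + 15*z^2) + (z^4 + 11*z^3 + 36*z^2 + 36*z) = z^5 + 2*z^4 - 6*z^3 + 51*z^2 + 36*z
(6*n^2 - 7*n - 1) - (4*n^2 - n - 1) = 2*n^2 - 6*n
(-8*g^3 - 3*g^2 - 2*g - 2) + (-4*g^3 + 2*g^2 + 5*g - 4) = -12*g^3 - g^2 + 3*g - 6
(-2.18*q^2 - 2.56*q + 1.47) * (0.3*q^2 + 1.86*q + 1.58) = -0.654*q^4 - 4.8228*q^3 - 7.765*q^2 - 1.3106*q + 2.3226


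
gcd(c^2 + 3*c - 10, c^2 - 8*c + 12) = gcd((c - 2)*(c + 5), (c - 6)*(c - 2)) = c - 2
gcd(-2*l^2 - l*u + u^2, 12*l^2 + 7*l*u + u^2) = 1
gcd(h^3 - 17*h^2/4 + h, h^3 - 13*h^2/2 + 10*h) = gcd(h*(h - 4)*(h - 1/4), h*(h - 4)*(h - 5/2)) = h^2 - 4*h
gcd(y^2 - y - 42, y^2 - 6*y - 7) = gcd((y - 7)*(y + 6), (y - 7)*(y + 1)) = y - 7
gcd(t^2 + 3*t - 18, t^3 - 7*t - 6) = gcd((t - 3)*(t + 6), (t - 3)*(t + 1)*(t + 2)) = t - 3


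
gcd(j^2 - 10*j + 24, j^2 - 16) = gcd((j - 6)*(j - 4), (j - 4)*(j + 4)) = j - 4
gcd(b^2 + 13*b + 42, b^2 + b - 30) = b + 6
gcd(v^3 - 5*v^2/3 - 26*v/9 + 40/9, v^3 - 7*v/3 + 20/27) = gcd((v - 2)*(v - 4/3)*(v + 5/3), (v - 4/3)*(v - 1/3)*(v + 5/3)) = v^2 + v/3 - 20/9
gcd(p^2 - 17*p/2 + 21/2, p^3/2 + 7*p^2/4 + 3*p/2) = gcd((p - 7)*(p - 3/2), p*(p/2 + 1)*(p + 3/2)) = 1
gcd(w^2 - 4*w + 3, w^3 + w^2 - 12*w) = w - 3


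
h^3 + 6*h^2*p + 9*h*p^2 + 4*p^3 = (h + p)^2*(h + 4*p)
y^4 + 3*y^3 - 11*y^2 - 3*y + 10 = (y - 2)*(y - 1)*(y + 1)*(y + 5)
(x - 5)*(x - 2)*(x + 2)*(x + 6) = x^4 + x^3 - 34*x^2 - 4*x + 120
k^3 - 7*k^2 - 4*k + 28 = (k - 7)*(k - 2)*(k + 2)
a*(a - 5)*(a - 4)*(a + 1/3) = a^4 - 26*a^3/3 + 17*a^2 + 20*a/3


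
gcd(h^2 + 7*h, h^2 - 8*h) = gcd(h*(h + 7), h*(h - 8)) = h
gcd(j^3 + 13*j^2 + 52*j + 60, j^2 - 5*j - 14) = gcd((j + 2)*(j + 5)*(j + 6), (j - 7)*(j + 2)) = j + 2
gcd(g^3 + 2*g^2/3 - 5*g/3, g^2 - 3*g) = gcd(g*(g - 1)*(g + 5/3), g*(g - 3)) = g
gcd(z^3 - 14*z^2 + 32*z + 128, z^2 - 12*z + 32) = z - 8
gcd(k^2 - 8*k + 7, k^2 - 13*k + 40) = 1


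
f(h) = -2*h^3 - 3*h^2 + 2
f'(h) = -6*h^2 - 6*h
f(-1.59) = 2.46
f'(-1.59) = -5.63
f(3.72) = -142.47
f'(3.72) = -105.35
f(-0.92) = 1.02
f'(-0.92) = 0.44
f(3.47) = -117.69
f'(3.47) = -93.07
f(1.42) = -9.78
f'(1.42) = -20.62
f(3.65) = -135.22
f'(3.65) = -101.84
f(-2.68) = 18.95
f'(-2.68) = -27.01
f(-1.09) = 1.03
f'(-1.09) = -0.59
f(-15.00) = 6077.00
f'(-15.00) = -1260.00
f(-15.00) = 6077.00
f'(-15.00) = -1260.00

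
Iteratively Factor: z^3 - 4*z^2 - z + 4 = (z + 1)*(z^2 - 5*z + 4) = (z - 1)*(z + 1)*(z - 4)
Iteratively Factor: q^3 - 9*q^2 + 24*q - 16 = (q - 4)*(q^2 - 5*q + 4) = (q - 4)*(q - 1)*(q - 4)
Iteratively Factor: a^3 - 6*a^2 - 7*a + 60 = (a - 5)*(a^2 - a - 12) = (a - 5)*(a - 4)*(a + 3)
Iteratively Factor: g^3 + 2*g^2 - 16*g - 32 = (g + 2)*(g^2 - 16) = (g - 4)*(g + 2)*(g + 4)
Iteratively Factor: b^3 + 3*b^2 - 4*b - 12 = (b + 3)*(b^2 - 4) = (b + 2)*(b + 3)*(b - 2)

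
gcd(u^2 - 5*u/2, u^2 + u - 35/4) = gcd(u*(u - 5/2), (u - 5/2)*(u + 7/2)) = u - 5/2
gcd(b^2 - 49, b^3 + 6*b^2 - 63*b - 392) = b + 7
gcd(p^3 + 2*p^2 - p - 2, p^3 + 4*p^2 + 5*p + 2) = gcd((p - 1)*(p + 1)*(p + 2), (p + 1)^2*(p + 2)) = p^2 + 3*p + 2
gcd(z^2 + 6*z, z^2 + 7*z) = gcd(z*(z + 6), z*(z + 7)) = z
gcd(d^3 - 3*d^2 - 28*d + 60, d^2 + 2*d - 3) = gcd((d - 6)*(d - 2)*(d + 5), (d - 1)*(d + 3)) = 1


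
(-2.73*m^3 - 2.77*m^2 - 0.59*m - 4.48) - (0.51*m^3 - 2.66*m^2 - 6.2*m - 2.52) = -3.24*m^3 - 0.11*m^2 + 5.61*m - 1.96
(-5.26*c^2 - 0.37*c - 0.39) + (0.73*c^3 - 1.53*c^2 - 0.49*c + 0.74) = 0.73*c^3 - 6.79*c^2 - 0.86*c + 0.35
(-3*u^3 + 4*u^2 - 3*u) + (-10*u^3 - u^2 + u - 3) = -13*u^3 + 3*u^2 - 2*u - 3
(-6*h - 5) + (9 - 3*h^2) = -3*h^2 - 6*h + 4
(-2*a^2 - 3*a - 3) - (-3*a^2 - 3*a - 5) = a^2 + 2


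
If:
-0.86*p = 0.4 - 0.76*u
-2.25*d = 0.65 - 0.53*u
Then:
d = 0.235555555555556*u - 0.288888888888889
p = 0.883720930232558*u - 0.465116279069767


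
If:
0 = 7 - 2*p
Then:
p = 7/2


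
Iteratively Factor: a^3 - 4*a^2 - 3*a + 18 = (a - 3)*(a^2 - a - 6) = (a - 3)^2*(a + 2)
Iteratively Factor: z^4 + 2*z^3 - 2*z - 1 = (z + 1)*(z^3 + z^2 - z - 1) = (z + 1)^2*(z^2 - 1) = (z - 1)*(z + 1)^2*(z + 1)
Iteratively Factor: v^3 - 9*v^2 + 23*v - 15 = (v - 1)*(v^2 - 8*v + 15) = (v - 3)*(v - 1)*(v - 5)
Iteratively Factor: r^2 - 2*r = (r - 2)*(r)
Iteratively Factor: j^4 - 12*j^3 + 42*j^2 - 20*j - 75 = (j - 5)*(j^3 - 7*j^2 + 7*j + 15) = (j - 5)*(j - 3)*(j^2 - 4*j - 5) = (j - 5)^2*(j - 3)*(j + 1)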